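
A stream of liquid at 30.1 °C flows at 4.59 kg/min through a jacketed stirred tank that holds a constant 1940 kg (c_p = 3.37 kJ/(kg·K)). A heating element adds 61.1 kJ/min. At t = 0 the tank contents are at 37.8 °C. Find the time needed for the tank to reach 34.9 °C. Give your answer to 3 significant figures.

627 min

Unsteady energy balance on the tank contents: M c_p dT/dt = ṁ c_p (T_in − T) + 61.1.
τ = M/ṁ = 422.66 min; T_ss = T_in + Q̇/(ṁ c_p) = 34.050 °C.
T(t) = T_ss + (T₀ − T_ss) e^(−t/τ). Set T = 34.9:
e^(−t/τ) = (34.9 − 34.050)/(37.8 − 34.050) = 0.22666
t = −422.66 · ln(0.22666) = 627.35 min.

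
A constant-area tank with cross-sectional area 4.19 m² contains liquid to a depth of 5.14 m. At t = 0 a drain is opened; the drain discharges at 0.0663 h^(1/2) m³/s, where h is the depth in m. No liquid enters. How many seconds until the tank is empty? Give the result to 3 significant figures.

Accumulation of liquid (constant cross-section A): A dh/dt = −0.0663 √h.
∫ h^(−1/2) dh = −(0.0663/A) ∫ dt, giving 2√h = 2√h₀ − (0.0663/A) t.
Tank is empty when √h = 0: t_empty = 2A√h₀/0.0663.
t_empty = 2·4.19·√5.14/0.0663 = 8.3800·2.2672/0.0663 = 286.56 s.

287 s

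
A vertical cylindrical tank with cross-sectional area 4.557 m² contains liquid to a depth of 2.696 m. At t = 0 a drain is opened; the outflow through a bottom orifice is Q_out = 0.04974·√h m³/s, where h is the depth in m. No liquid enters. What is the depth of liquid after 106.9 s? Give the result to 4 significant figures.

1.121 m

A dh/dt = −Q_out = −0.04974 √h.
Separate and integrate: 2(√h − √h₀) = −(0.04974/A) t.
√h = √2.696 − 0.04974·106.9/(2·4.557) = 1.64195 − 0.583411 = 1.05854.
h = 1.05854² = 1.12051 m.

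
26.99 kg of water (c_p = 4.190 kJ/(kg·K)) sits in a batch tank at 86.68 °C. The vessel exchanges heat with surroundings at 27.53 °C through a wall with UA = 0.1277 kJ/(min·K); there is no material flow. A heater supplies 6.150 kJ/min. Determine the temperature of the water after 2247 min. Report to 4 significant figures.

M c_p dT/dt = −UA(T − T_amb) + Q̇.
dT/dt = (T_ss − T)/τ with T_ss = T_amb + Q̇/UA = 27.53 + 6.150/0.1277 = 75.6897 °C, τ = M c_p/UA = 26.99·4.190/0.1277 = 885.576 min.
This is linear first-order; T(t) = T_ss + (T₀ − T_ss) e^(−t/τ).
T(2247) = 75.6897 + (10.9903)·0.0790772 = 76.5588 °C.

76.56 °C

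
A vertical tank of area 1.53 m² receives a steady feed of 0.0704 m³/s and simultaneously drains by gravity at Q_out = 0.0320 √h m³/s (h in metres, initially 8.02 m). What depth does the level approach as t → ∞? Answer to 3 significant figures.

Mass balance (ρ constant): A dh/dt = Q_in − 0.0320 √h. At steady state dh/dt = 0:
Q_in = 0.0320 √h_ss ⇒ √h_ss = 0.0704/0.0320 = 2.2000.
h_ss = 2.2000² = 4.8400 m. (Since h₀ = 8.02 m > h_ss, the level will fall toward this value.)

4.84 m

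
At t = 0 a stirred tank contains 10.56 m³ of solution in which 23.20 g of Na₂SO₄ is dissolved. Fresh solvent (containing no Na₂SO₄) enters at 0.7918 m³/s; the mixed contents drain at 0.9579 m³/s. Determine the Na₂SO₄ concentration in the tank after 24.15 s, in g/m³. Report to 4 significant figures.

Let m(t) be the amount of Na₂SO₄. Volume: V(t) = V₀ + (Q_in − Q_out) t = 10.56 − 0.166100 t; V(24.15) = 6.54868 m³.
Species balance (pure solvent in): dm/dt = −Q_out · m/V(t).
dm/m = −Q_out dt/(V₀ − 0.166100 t); integrating gives ln(m/m₀) = −(Q_out/(Q_in−Q_out)) ln(V/V₀).
m = m₀ (V₀/V)^(Q_out/(Q_in−Q_out)) = 23.20 × (10.56/6.54868)^(-5.76701) = 1.47495 g.
C = m/V = 1.47495/6.54868 = 0.225228 g/m³.

0.2252 g/m³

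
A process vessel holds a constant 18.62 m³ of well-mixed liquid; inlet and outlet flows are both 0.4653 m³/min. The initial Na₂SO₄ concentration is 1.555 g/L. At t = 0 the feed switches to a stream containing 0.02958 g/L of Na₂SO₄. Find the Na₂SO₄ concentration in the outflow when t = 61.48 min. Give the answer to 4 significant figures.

Transient balance on the dissolved component: V dC/dt = Q(C_in − C).
So dC/dt = (C_in − C)/τ with τ = V/Q = 18.62/0.4653 = 40.0172 min.
Integrating: C(t) = C_in + (C₀ − C_in) e^(−t/τ).
C(61.48) = 0.02958 + (1.555 − 0.02958)·e^(−61.48/40.0172) = 0.02958 + (1.52542)·0.215167 = 0.357800 g/L.

0.3578 g/L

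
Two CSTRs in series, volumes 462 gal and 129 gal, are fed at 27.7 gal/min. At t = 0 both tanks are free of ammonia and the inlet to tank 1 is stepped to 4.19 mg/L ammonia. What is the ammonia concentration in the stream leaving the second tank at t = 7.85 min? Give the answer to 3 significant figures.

Species balance on tank i: dCᵢ/dt = (Cᵢ₋₁ − Cᵢ)/τᵢ with τᵢ = Vᵢ/Q.
τ₁ = 462/27.7 = 16.679 min; τ₂ = 129/27.7 = 4.6570 min.
Solving the cascade with C₁(0)=C₂(0)=0 gives C₂(t) = C_in[1 − (τ₁ e^(−t/τ₁) − τ₂ e^(−t/τ₂))/(τ₁ − τ₂)].
At t = 7.85: e^(−t/τ₁) = 0.62459, e^(−t/τ₂) = 0.18533.
C₂ = 4.19·[1 − (16.679·0.62459 − 4.6570·0.18533)/(12.022)] = 4.19·0.20525 = 0.85998 mg/L.

0.860 mg/L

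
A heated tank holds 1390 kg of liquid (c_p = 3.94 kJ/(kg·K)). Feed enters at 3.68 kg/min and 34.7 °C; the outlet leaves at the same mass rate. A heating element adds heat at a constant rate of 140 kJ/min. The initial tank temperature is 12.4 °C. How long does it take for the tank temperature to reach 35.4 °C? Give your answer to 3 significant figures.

M c_p dT/dt = ṁ c_p (T_in − T) + Q̇.
τ = M/ṁ = 377.72 min; T_ss = T_in + Q̇/(ṁ c_p) = 44.356 °C.
T(t) = T_ss + (T₀ − T_ss) e^(−t/τ). Set T = 35.4:
e^(−t/τ) = (35.4 − 44.356)/(12.4 − 44.356) = 0.28025
t = −377.72 · ln(0.28025) = 480.48 min.

480 min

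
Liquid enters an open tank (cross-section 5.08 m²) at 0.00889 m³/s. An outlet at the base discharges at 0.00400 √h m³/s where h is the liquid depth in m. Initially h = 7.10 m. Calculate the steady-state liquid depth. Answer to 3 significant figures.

4.94 m

A dh/dt = Q_in − 0.00400 √h. Steady state requires inflow = outflow:
Q_in = 0.00400 √h_ss ⇒ √h_ss = 0.00889/0.00400 = 2.2225.
h_ss = 2.2225² = 4.9395 m. (Since h₀ = 7.10 m > h_ss, the level will fall toward this value.)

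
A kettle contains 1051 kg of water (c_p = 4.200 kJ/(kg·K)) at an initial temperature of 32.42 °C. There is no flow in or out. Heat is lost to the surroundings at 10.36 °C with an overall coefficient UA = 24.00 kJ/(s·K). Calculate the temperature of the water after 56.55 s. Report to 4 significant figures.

26.58 °C

Lumped-capacitance energy balance: M c_p dT/dt = UA(T_amb − T).
dT/dt = (T_ss − T)/τ with T_ss = T_amb = 10.3600 °C, τ = M c_p/UA = 1051·4.200/24.00 = 183.925 s.
T approaches T_ss exponentially: T(t) = T_ss + (T₀ − T_ss) e^(−t/τ).
T(56.55) = 10.3600 + (22.0600)·0.735311 = 26.5810 °C.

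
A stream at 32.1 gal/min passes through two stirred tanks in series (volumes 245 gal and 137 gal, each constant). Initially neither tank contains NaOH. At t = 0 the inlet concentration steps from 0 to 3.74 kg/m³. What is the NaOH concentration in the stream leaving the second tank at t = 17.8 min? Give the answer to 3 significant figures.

2.99 kg/m³

Each tank obeys Vᵢ dCᵢ/dt = Q(Cᵢ₋₁ − Cᵢ), so τᵢ = Vᵢ/Q.
τ₁ = 245/32.1 = 7.6324 min; τ₂ = 137/32.1 = 4.2679 min.
Solving the cascade with C₁(0)=C₂(0)=0 gives C₂(t) = C_in[1 − (τ₁ e^(−t/τ₁) − τ₂ e^(−t/τ₂))/(τ₁ − τ₂)].
At t = 17.8: e^(−t/τ₁) = 0.097085, e^(−t/τ₂) = 0.015442.
C₂ = 3.74·[1 − (7.6324·0.097085 − 4.2679·0.015442)/(3.3645)] = 3.74·0.79935 = 2.9896 kg/m³.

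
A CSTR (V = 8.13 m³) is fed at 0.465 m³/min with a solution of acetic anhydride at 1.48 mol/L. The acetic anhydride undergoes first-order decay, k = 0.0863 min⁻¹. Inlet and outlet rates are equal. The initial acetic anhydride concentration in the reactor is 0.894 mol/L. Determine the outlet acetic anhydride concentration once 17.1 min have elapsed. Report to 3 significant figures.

0.616 mol/L

V dC/dt = Q(C_in − C) − k V C.
dC/dt = (Q/V) C_in − (Q/V + k) C; effective rate a = Q/V + k = 0.057196 + 0.0863 = 0.14350 min⁻¹.
C_ss = Q C_in/(Q + kV) = 0.58991 mol/L; C(t) = C_ss + (C₀ − C_ss) e^(−a t).
C(17.1) = 0.58991 + (0.30409)·e^(−0.14350·17.1) = 0.58991 + (0.30409)·0.085969 = 0.61605 mol/L.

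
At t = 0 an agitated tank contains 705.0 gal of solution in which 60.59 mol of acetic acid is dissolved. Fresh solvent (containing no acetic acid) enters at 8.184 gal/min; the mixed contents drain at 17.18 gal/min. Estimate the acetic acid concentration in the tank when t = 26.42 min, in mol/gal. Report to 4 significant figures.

0.05912 mol/gal

Total volume: dV/dt = Q_in − Q_out = -8.99600 gal/min, so V(t) = 705.0 − 8.99600 t and V(26.42) = 467.326 gal.
Solute balance: dm/dt = 0 − Q_out C = −Q_out m/V(t).
dm/m = −Q_out dt/(V₀ − 8.99600 t); integrating gives ln(m/m₀) = −(Q_out/(Q_in−Q_out)) ln(V/V₀).
m = m₀ (V₀/V)^(Q_out/(Q_in−Q_out)) = 60.59 × (705.0/467.326)^(-1.90974) = 27.6300 mol.
C = m/V = 27.6300/467.326 = 0.0591235 mol/gal.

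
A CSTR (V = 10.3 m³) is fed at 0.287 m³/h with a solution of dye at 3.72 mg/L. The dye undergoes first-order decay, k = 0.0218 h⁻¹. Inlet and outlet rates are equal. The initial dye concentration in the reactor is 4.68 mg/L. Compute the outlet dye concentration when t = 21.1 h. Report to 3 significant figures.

3.00 mg/L

V dC/dt = Q(C_in − C) − k V C.
This is linear with rate a = Q/V + k = 0.049664 h⁻¹.
C_ss = Q C_in/(Q + kV) = 2.0871 mg/L; C(t) = C_ss + (C₀ − C_ss) e^(−a t).
C(21.1) = 2.0871 + (2.5929)·e^(−0.049664·21.1) = 2.0871 + (2.5929)·0.35067 = 2.9964 mg/L.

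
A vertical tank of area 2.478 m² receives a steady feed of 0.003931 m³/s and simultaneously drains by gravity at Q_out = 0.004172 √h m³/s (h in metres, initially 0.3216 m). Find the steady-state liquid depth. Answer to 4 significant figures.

Mass balance (ρ constant): A dh/dt = Q_in − 0.004172 √h. At steady state dh/dt = 0:
Q_in = 0.004172 √h_ss ⇒ √h_ss = 0.003931/0.004172 = 0.942234.
h_ss = 0.942234² = 0.887805 m. (Since h₀ = 0.3216 m < h_ss, the level will rise toward this value.)

0.8878 m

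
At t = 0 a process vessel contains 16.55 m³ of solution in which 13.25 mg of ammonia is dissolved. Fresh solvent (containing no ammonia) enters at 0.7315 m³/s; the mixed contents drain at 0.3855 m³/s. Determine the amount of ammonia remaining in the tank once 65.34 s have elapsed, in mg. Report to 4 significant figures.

Total volume: dV/dt = Q_in − Q_out = 0.346000 m³/s, so V(t) = 16.55 + 0.346000 t and V(65.34) = 39.1576 m³.
Solute balance: dm/dt = 0 − Q_out C = −Q_out m/V(t).
Separate: dm/m = −Q_out dt/V(t) ⇒ ln(m/m₀) = −(Q_out/(Q_in−Q_out)) ln(V/V₀).
m = m₀ (V₀/V)^(Q_out/(Q_in−Q_out)) = 13.25 × (16.55/39.1576)^(1.11416) = 5.07573 mg.

5.076 mg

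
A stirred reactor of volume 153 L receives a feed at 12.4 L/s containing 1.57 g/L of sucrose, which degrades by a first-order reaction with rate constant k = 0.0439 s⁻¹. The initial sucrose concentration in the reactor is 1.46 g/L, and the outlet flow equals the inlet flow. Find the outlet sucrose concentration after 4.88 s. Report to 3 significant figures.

1.26 g/L

Accumulation = in − out − consumed: V dC/dt = Q C_in − Q C − k V C.
dC/dt = (Q/V) C_in − (Q/V + k) C; effective rate a = Q/V + k = 0.081046 + 0.0439 = 0.12495 s⁻¹.
C_ss = Q C_in/(Q + kV) = 1.0184 g/L; C(t) = C_ss + (C₀ − C_ss) e^(−a t).
C(4.88) = 1.0184 + (0.44162)·e^(−0.12495·4.88) = 1.0184 + (0.44162)·0.54349 = 1.2584 g/L.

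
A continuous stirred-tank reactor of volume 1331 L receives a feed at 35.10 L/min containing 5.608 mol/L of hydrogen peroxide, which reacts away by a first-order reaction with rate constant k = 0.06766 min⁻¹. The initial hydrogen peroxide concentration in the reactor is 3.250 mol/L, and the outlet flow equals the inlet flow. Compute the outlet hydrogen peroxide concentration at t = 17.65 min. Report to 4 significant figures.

1.892 mol/L

Accumulation = in − out − consumed: V dC/dt = Q C_in − Q C − k V C.
dC/dt = (Q/V) C_in − (Q/V + k) C; effective rate a = Q/V + k = 0.0263711 + 0.06766 = 0.0940311 min⁻¹.
C_ss = Q C_in/(Q + kV) = 1.57277 mol/L; C(t) = C_ss + (C₀ − C_ss) e^(−a t).
C(17.65) = 1.57277 + (1.67723)·e^(−0.0940311·17.65) = 1.57277 + (1.67723)·0.190206 = 1.89179 mol/L.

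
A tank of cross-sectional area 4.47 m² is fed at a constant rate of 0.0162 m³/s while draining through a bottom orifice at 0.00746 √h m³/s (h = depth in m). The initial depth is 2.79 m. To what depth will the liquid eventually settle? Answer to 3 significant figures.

Volume balance on the tank: A dh/dt = Q_in − 0.00746 √h. At steady state dh/dt = 0:
Q_in = 0.00746 √h_ss ⇒ √h_ss = 0.0162/0.00746 = 2.1716.
h_ss = 2.1716² = 4.7158 m. (Since h₀ = 2.79 m < h_ss, the level will rise toward this value.)

4.72 m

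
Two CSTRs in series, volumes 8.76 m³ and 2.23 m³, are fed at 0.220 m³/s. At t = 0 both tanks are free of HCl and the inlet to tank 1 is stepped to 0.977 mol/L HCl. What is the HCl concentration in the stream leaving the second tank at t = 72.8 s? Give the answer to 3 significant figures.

Each tank obeys Vᵢ dCᵢ/dt = Q(Cᵢ₋₁ − Cᵢ), so τᵢ = Vᵢ/Q.
τ₁ = 8.76/0.220 = 39.818 s; τ₂ = 2.23/0.220 = 10.136 s.
Solving the cascade with C₁(0)=C₂(0)=0 gives C₂(t) = C_in[1 − (τ₁ e^(−t/τ₁) − τ₂ e^(−t/τ₂))/(τ₁ − τ₂)].
At t = 72.8: e^(−t/τ₁) = 0.16068, e^(−t/τ₂) = 0.00076010.
C₂ = 0.977·[1 − (39.818·0.16068 − 10.136·0.00076010)/(29.682)] = 0.977·0.78470 = 0.76665 mol/L.

0.767 mol/L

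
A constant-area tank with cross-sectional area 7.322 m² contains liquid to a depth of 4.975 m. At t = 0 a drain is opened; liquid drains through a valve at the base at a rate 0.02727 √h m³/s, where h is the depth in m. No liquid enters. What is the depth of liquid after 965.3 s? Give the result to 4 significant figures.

A dh/dt = −Q_out = −0.02727 √h.
∫ h^(−1/2) dh = −(0.02727/A) ∫ dt, giving 2√h = 2√h₀ − (0.02727/A) t.
√h = √4.975 − 0.02727·965.3/(2·7.322) = 2.23047 − 1.79758 = 0.432893.
h = 0.432893² = 0.187396 m.

0.1874 m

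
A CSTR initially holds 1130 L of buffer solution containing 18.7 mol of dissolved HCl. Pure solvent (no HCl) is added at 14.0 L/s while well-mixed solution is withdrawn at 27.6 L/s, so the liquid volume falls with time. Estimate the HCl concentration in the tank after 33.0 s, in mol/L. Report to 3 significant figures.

0.00983 mol/L

Total volume: dV/dt = Q_in − Q_out = -13.600 L/s, so V(t) = 1130 − 13.600 t and V(33.0) = 681.20 L.
No HCl enters, so dm/dt = −Q_out · (m/V).
Separate: dm/m = −Q_out dt/V(t) ⇒ ln(m/m₀) = −(Q_out/(Q_in−Q_out)) ln(V/V₀).
m = m₀ (V₀/V)^(Q_out/(Q_in−Q_out)) = 18.7 × (1130/681.20)^(-2.0294) = 6.6953 mol.
C = m/V = 6.6953/681.20 = 0.0098287 mol/L.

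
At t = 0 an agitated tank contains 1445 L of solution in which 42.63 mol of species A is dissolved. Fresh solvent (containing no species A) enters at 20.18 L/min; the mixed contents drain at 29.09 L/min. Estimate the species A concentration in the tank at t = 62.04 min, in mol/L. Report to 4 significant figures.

0.009899 mol/L

Total volume: dV/dt = Q_in − Q_out = -8.91000 L/min, so V(t) = 1445 − 8.91000 t and V(62.04) = 892.224 L.
Species balance (pure solvent in): dm/dt = −Q_out · m/V(t).
Separate: dm/m = −Q_out dt/V(t) ⇒ ln(m/m₀) = −(Q_out/(Q_in−Q_out)) ln(V/V₀).
m = m₀ (V₀/V)^(Q_out/(Q_in−Q_out)) = 42.63 × (1445/892.224)^(-3.26487) = 8.83223 mol.
C = m/V = 8.83223/892.224 = 0.00989912 mol/L.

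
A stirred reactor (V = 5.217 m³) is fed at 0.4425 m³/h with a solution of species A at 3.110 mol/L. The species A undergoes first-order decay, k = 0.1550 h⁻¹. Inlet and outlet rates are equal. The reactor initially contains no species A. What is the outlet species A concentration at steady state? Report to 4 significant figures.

V dC/dt = Q(C_in − C) − k V C.
Steady state (dC/dt = 0): C_ss = Q C_in/(Q + kV) = C_in/(1 + kV/Q).
C_ss = 0.4425·3.110/(0.4425 + 0.1550·5.217) = 1.37617/1.25114 = 1.09994 mol/L.

1.100 mol/L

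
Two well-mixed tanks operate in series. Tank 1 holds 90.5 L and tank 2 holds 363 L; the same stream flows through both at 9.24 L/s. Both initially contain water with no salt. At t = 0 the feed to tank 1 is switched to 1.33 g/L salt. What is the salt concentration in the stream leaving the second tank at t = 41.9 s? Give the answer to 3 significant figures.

Species balance on tank i: dCᵢ/dt = (Cᵢ₋₁ − Cᵢ)/τᵢ with τᵢ = Vᵢ/Q.
τ₁ = 90.5/9.24 = 9.7944 s; τ₂ = 363/9.24 = 39.286 s.
Solving the cascade with C₁(0)=C₂(0)=0 gives C₂(t) = C_in[1 − (τ₁ e^(−t/τ₁) − τ₂ e^(−t/τ₂))/(τ₁ − τ₂)].
At t = 41.9: e^(−t/τ₁) = 0.013871, e^(−t/τ₂) = 0.34420.
C₂ = 1.33·[1 − (9.7944·0.013871 − 39.286·0.34420)/(-29.491)] = 1.33·0.54610 = 0.72631 g/L.

0.726 g/L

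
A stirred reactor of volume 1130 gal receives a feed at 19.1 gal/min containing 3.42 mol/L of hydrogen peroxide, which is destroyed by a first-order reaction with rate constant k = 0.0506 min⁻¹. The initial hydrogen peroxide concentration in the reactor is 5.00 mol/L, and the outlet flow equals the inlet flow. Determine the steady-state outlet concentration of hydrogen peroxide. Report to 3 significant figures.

0.856 mol/L

Species balance: V dC/dt = Q C_in − Q C − k V C.
Steady state (dC/dt = 0): C_ss = Q C_in/(Q + kV) = C_in/(1 + kV/Q).
C_ss = 19.1·3.42/(19.1 + 0.0506·1130) = 65.322/76.278 = 0.85637 mol/L.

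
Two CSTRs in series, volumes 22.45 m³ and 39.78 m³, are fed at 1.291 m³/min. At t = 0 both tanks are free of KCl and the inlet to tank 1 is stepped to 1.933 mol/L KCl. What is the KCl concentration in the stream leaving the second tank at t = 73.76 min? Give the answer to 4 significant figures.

1.564 mol/L

Species balance on tank i: dCᵢ/dt = (Cᵢ₋₁ − Cᵢ)/τᵢ with τᵢ = Vᵢ/Q.
τ₁ = 22.45/1.291 = 17.3896 min; τ₂ = 39.78/1.291 = 30.8133 min.
Solving the cascade with C₁(0)=C₂(0)=0 gives C₂(t) = C_in[1 − (τ₁ e^(−t/τ₁) − τ₂ e^(−t/τ₂))/(τ₁ − τ₂)].
At t = 73.76: e^(−t/τ₁) = 0.0143844, e^(−t/τ₂) = 0.0912849.
C₂ = 1.933·[1 − (17.3896·0.0143844 − 30.8133·0.0912849)/(-13.4237)] = 1.933·0.809095 = 1.56398 mol/L.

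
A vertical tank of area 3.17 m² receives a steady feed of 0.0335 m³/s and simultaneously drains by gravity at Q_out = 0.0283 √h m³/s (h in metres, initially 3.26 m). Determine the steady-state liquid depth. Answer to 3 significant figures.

Level balance: A dh/dt = 0.0335 − 0.0283 √h. Setting dh/dt = 0:
Q_in = 0.0283 √h_ss ⇒ √h_ss = 0.0335/0.0283 = 1.1837.
h_ss = 1.1837² = 1.4013 m. (Since h₀ = 3.26 m > h_ss, the level will fall toward this value.)

1.40 m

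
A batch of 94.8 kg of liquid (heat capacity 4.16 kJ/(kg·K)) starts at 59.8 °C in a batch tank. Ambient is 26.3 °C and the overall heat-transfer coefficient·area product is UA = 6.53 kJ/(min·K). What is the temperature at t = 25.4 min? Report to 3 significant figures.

48.3 °C

Heat balance on the well-mixed liquid: M c_p dT/dt = −UA(T − T_amb).
dT/dt = (T_ss − T)/τ with T_ss = T_amb = 26.300 °C, τ = M c_p/UA = 94.8·4.16/6.53 = 60.393 min.
Solution: T(t) = T_ss + (T₀ − T_ss) e^(−t/τ).
T(25.4) = 26.300 + (33.500)·0.65667 = 48.298 °C.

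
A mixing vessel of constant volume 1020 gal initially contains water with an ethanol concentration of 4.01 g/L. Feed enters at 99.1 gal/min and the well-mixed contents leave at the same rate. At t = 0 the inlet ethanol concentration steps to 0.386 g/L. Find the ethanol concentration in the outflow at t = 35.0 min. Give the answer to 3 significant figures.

0.507 g/L

Transient balance on the dissolved component: V dC/dt = Q(C_in − C).
Rewrite as dC/dt + C/τ = C_in/τ, τ = V/Q = 10.293 min.
Solution: C(t) = C_in + (C₀ − C_in) e^(−t/τ).
C(35.0) = 0.386 + (4.01 − 0.386)·e^(−35.0/10.293) = 0.386 + (3.6240)·0.033357 = 0.50689 g/L.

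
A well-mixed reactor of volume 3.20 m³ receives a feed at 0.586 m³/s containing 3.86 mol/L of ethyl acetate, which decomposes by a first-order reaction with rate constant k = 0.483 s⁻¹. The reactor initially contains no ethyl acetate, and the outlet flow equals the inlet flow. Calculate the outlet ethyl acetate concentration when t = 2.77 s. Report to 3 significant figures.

V dC/dt = Q(C_in − C) − k V C.
This is linear with rate a = Q/V + k = 0.66612 s⁻¹.
C_ss = Q C_in/(Q + kV) = 1.0612 mol/L; C(t) = C_ss + (C₀ − C_ss) e^(−a t).
C(2.77) = 1.0612 + (-1.0612)·e^(−0.66612·2.77) = 1.0612 + (-1.0612)·0.15800 = 0.89349 mol/L.

0.893 mol/L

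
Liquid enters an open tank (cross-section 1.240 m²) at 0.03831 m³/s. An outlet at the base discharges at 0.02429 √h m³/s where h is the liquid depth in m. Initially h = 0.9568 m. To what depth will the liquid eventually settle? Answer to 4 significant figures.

A dh/dt = Q_in − 0.02429 √h. Steady state requires inflow = outflow:
Q_in = 0.02429 √h_ss ⇒ √h_ss = 0.03831/0.02429 = 1.57719.
h_ss = 1.57719² = 2.48754 m. (Since h₀ = 0.9568 m < h_ss, the level will rise toward this value.)

2.488 m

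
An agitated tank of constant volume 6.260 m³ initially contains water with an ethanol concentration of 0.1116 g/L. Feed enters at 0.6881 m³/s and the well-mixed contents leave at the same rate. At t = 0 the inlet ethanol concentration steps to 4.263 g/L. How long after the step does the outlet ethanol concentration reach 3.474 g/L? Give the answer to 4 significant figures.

15.11 s

Transient balance on the dissolved component: V dC/dt = Q(C_in − C), so τ = V/Q = 9.09751 s.
C(t) = C_in + (C₀ − C_in) e^(−t/τ). Set C = 3.474 and solve for t:
e^(−t/τ) = (C − C_in)/(C₀ − C_in) = (3.474 − 4.263)/(0.1116 − 4.263) = 0.190056
t = −τ ln(…) = 9.09751 × 1.66043 = 15.1058 s.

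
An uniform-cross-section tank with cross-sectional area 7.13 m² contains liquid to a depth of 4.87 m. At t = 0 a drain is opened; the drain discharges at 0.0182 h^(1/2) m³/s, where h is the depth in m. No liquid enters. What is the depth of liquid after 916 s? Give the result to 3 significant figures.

1.08 m

A dh/dt = −Q_out = −0.0182 √h.
Separate and integrate: 2(√h − √h₀) = −(0.0182/A) t.
√h = √4.87 − 0.0182·916/(2·7.13) = 2.2068 − 1.1691 = 1.0377.
h = 1.0377² = 1.0769 m.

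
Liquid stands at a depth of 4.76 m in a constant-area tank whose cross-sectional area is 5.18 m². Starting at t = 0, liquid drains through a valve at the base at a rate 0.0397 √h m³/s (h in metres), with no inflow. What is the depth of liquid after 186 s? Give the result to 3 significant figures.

A dh/dt = −Q_out = −0.0397 √h.
Separate and integrate: 2(√h − √h₀) = −(0.0397/A) t.
√h = √4.76 − 0.0397·186/(2·5.18) = 2.1817 − 0.71276 = 1.4690.
h = 1.4690² = 2.1579 m.

2.16 m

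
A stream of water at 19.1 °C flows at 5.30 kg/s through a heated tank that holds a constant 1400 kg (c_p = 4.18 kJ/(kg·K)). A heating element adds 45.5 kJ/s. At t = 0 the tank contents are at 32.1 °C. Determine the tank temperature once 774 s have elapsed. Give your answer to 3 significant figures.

21.7 °C

First-law balance (no shaft work): M c_p dT/dt = ṁ c_p (T_in − T) + 45.5.
τ = M/ṁ = 264.15 s; T_ss = T_in + Q̇/(ṁ c_p) = 19.1 + 45.5/(5.30·4.18) = 21.154 °C.
Integrating: T(t) = T_ss + (T₀ − T_ss) e^(−t/τ).
T(774) = 21.154 + (10.946)·e^(−774/264.15) = 21.154 + (10.946)·0.053389 = 21.738 °C.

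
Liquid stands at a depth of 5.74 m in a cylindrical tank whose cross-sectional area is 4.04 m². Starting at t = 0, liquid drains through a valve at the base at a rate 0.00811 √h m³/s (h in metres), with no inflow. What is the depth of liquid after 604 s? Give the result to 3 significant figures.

A dh/dt = −Q_out = −0.00811 √h.
This is separable: 2 d(√h)/dt = −0.00811/A, so √h = √h₀ − (0.00811/(2A)) t.
√h = √5.74 − 0.00811·604/(2·4.04) = 2.3958 − 0.60624 = 1.7896.
h = 1.7896² = 3.2026 m.

3.20 m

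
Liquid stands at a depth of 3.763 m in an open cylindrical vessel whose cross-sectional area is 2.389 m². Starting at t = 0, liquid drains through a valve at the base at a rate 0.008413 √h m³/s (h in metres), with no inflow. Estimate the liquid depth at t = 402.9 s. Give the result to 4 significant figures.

With no inflow, A dh/dt = −0.008413 √h.
Separate and integrate: 2(√h − √h₀) = −(0.008413/A) t.
√h = √3.763 − 0.008413·402.9/(2·2.389) = 1.93985 − 0.709418 = 1.23043.
h = 1.23043² = 1.51395 m.

1.514 m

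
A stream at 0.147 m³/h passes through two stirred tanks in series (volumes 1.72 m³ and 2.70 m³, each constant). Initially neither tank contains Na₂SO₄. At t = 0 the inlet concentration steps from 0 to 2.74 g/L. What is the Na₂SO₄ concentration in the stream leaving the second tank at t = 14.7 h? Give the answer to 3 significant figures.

Each tank obeys Vᵢ dCᵢ/dt = Q(Cᵢ₋₁ − Cᵢ), so τᵢ = Vᵢ/Q.
τ₁ = 1.72/0.147 = 11.701 h; τ₂ = 2.70/0.147 = 18.367 h.
Tank 1: C₁ = C_in(1 − e^(−t/τ₁)). Tank 2 (τ₁ ≠ τ₂): C₂ = C_in[1 − (τ₁ e^(−t/τ₁) − τ₂ e^(−t/τ₂))/(τ₁ − τ₂)].
At t = 14.7: e^(−t/τ₁) = 0.28469, e^(−t/τ₂) = 0.44918.
C₂ = 2.74·[1 − (11.701·0.28469 − 18.367·0.44918)/(-6.6667)] = 2.74·0.26213 = 0.71825 g/L.

0.718 g/L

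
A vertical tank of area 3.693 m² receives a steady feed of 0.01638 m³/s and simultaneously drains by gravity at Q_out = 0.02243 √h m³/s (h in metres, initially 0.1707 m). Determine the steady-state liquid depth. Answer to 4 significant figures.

0.5333 m

A dh/dt = Q_in − 0.02243 √h. Steady state requires inflow = outflow:
Q_in = 0.02243 √h_ss ⇒ √h_ss = 0.01638/0.02243 = 0.730272.
h_ss = 0.730272² = 0.533297 m. (Since h₀ = 0.1707 m < h_ss, the level will rise toward this value.)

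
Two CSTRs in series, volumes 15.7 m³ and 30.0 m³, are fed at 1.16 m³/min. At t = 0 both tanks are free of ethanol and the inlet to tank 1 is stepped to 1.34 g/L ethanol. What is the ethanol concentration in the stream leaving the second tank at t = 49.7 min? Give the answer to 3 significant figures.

0.966 g/L

Time constants: τᵢ = Vᵢ/Q for each well-mixed tank.
τ₁ = 15.7/1.16 = 13.534 min; τ₂ = 30.0/1.16 = 25.862 min.
Solving the cascade with C₁(0)=C₂(0)=0 gives C₂(t) = C_in[1 − (τ₁ e^(−t/τ₁) − τ₂ e^(−t/τ₂))/(τ₁ − τ₂)].
At t = 49.7: e^(−t/τ₁) = 0.025423, e^(−t/τ₂) = 0.14635.
C₂ = 1.34·[1 − (13.534·0.025423 − 25.862·0.14635)/(-12.328)] = 1.34·0.72088 = 0.96598 g/L.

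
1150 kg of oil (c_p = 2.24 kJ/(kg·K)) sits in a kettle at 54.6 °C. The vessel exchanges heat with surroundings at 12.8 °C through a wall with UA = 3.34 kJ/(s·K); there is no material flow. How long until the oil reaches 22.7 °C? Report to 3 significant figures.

1110 s

Unsteady energy balance on the tank contents: M c_p dT/dt = −UA(T − T_amb).
τ = M c_p/UA = 771.26 s; T_ss = T_amb = 12.800 °C.
T(t) = T_ss + (T₀ − T_ss)e^(−t/τ); set T = 22.7:
t = −τ ln[(T − T_ss)/(T₀ − T_ss)] = −771.26 · ln(0.23684) = 1110.9 s.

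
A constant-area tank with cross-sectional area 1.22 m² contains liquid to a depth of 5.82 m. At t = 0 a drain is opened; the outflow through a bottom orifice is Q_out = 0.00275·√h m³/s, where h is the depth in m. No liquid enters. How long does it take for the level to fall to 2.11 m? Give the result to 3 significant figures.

852 s

With no inflow, A dh/dt = −0.00275 √h.
Separate and integrate: 2(√h − √h₀) = −(0.00275/A) t.
t = 2A(√h₀ − √h)/0.00275 = 2·1.22·(√5.82 − √2.11)/0.00275
  = 2.4400 × (2.4125 − 1.4526) / 0.00275 = 851.68 s.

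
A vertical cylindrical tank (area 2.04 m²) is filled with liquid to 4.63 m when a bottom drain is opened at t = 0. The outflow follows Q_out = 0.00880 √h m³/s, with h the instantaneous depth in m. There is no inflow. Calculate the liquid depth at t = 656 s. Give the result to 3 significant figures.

0.543 m

A dh/dt = −Q_out = −0.00880 √h.
This is separable: 2 d(√h)/dt = −0.00880/A, so √h = √h₀ − (0.00880/(2A)) t.
√h = √4.63 − 0.00880·656/(2·2.04) = 2.1517 − 1.4149 = 0.73684.
h = 0.73684² = 0.54294 m.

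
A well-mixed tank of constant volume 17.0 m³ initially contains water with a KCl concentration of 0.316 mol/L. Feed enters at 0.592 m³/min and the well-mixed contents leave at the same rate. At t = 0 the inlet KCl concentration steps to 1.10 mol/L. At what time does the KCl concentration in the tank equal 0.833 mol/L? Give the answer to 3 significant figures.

30.9 min

Species balance: V dC/dt = Q(C_in − C) ⇒ τ = V/Q = 28.716 min.
C(t) = C_in + (C₀ − C_in) e^(−t/τ). Set C = 0.833 and solve for t:
e^(−t/τ) = (C − C_in)/(C₀ − C_in) = (0.833 − 1.10)/(0.316 − 1.10) = 0.34056
t = −τ ln(…) = 28.716 × 1.0772 = 30.932 min.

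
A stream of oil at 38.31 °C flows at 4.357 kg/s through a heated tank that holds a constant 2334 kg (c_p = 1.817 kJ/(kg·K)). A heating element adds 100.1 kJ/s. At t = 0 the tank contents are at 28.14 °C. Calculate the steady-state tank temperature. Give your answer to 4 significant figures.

Heat balance on the well-mixed liquid: M c_p dT/dt = ṁ c_p (T_in − T) + 100.1.
At steady state dT/dt = 0 ⇒ T_ss = T_in + Q̇/(ṁ c_p) = 38.31 + 100.1/(4.357·1.817) = 50.9542 °C.

50.95 °C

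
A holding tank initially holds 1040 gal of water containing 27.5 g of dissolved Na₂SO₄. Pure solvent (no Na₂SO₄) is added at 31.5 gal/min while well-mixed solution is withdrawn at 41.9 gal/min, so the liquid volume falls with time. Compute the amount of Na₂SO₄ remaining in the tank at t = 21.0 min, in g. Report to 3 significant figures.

Let m(t) be the amount of Na₂SO₄. Volume: V(t) = V₀ + (Q_in − Q_out) t = 1040 − 10.400 t; V(21.0) = 821.60 gal.
Solute balance: dm/dt = 0 − Q_out C = −Q_out m/V(t).
dm/m = −Q_out dt/(V₀ − 10.400 t); integrating gives ln(m/m₀) = −(Q_out/(Q_in−Q_out)) ln(V/V₀).
m = m₀ (V₀/V)^(Q_out/(Q_in−Q_out)) = 27.5 × (1040/821.60)^(-4.0288) = 10.639 g.

10.6 g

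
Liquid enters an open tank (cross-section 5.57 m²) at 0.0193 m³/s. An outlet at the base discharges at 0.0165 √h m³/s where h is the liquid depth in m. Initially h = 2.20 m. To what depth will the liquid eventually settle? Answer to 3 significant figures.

1.37 m

Accumulation of liquid (constant cross-section A): A dh/dt = Q_in − 0.0165 √h. At steady state dh/dt = 0:
Q_in = 0.0165 √h_ss ⇒ √h_ss = 0.0193/0.0165 = 1.1697.
h_ss = 1.1697² = 1.3682 m. (Since h₀ = 2.20 m > h_ss, the level will fall toward this value.)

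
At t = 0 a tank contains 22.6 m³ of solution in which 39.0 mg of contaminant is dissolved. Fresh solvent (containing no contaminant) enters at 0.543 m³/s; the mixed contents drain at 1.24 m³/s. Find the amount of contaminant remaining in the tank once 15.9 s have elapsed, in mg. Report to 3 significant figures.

11.8 mg

Let m(t) be the amount of contaminant. Volume: V(t) = V₀ + (Q_in − Q_out) t = 22.6 − 0.69700 t; V(15.9) = 11.518 m³.
Solute balance: dm/dt = 0 − Q_out C = −Q_out m/V(t).
Separate: dm/m = −Q_out dt/V(t) ⇒ ln(m/m₀) = −(Q_out/(Q_in−Q_out)) ln(V/V₀).
m = m₀ (V₀/V)^(Q_out/(Q_in−Q_out)) = 39.0 × (22.6/11.518)^(-1.7791) = 11.756 mg.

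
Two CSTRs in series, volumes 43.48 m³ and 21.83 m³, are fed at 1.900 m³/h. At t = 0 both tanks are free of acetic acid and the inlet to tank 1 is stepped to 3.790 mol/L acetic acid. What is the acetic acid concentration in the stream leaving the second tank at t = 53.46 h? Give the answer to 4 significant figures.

Time constants: τᵢ = Vᵢ/Q for each well-mixed tank.
τ₁ = 43.48/1.900 = 22.8842 h; τ₂ = 21.83/1.900 = 11.4895 h.
Tank 1: C₁ = C_in(1 − e^(−t/τ₁)). Tank 2 (τ₁ ≠ τ₂): C₂ = C_in[1 − (τ₁ e^(−t/τ₁) − τ₂ e^(−t/τ₂))/(τ₁ − τ₂)].
At t = 53.46: e^(−t/τ₁) = 0.0967032, e^(−t/τ₂) = 0.00953339.
C₂ = 3.790·[1 − (22.8842·0.0967032 − 11.4895·0.00953339)/(11.3947)] = 3.790·0.815402 = 3.09037 mol/L.

3.090 mol/L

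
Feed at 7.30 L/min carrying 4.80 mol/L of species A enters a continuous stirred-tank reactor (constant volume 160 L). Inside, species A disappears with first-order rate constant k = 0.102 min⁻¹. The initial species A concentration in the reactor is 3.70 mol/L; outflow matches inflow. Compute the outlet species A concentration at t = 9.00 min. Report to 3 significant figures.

2.07 mol/L

V dC/dt = Q(C_in − C) − k V C.
This is linear with rate a = Q/V + k = 0.14763 min⁻¹.
C_ss = Q C_in/(Q + kV) = 1.4835 mol/L; C(t) = C_ss + (C₀ − C_ss) e^(−a t).
C(9.00) = 1.4835 + (2.2165)·e^(−0.14763·9.00) = 1.4835 + (2.2165)·0.26484 = 2.0705 mol/L.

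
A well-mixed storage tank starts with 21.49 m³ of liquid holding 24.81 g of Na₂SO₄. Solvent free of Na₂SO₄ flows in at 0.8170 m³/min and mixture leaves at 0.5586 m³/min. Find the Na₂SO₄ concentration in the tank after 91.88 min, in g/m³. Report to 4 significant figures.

0.1098 g/m³

Let m(t) be the amount of Na₂SO₄. Volume: V(t) = V₀ + (Q_in − Q_out) t = 21.49 + 0.258400 t; V(91.88) = 45.2318 m³.
Solute balance: dm/dt = 0 − Q_out C = −Q_out m/V(t).
Separate: dm/m = −Q_out dt/V(t) ⇒ ln(m/m₀) = −(Q_out/(Q_in−Q_out)) ln(V/V₀).
m = m₀ (V₀/V)^(Q_out/(Q_in−Q_out)) = 24.81 × (21.49/45.2318)^(2.16176) = 4.96511 g.
C = m/V = 4.96511/45.2318 = 0.109770 g/m³.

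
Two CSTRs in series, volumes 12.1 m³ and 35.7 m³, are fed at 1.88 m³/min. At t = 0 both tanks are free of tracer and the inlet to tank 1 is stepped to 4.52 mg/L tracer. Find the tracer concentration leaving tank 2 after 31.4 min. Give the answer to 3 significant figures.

3.23 mg/L

Time constants: τᵢ = Vᵢ/Q for each well-mixed tank.
τ₁ = 12.1/1.88 = 6.4362 min; τ₂ = 35.7/1.88 = 18.989 min.
Solving the cascade with C₁(0)=C₂(0)=0 gives C₂(t) = C_in[1 − (τ₁ e^(−t/τ₁) − τ₂ e^(−t/τ₂))/(τ₁ − τ₂)].
At t = 31.4: e^(−t/τ₁) = 0.0076071, e^(−t/τ₂) = 0.19137.
C₂ = 4.52·[1 − (6.4362·0.0076071 − 18.989·0.19137)/(-12.553)] = 4.52·0.71442 = 3.2292 mg/L.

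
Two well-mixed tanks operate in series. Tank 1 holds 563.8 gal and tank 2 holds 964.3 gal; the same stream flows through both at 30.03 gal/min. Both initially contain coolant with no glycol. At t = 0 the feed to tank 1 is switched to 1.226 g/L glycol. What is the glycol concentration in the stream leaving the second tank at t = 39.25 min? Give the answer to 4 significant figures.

Each tank obeys Vᵢ dCᵢ/dt = Q(Cᵢ₋₁ − Cᵢ), so τᵢ = Vᵢ/Q.
τ₁ = 563.8/30.03 = 18.7746 min; τ₂ = 964.3/30.03 = 32.1112 min.
Solving the cascade with C₁(0)=C₂(0)=0 gives C₂(t) = C_in[1 − (τ₁ e^(−t/τ₁) − τ₂ e^(−t/τ₂))/(τ₁ − τ₂)].
At t = 39.25: e^(−t/τ₁) = 0.123614, e^(−t/τ₂) = 0.294548.
C₂ = 1.226·[1 − (18.7746·0.123614 − 32.1112·0.294548)/(-13.3367)] = 1.226·0.464821 = 0.569871 g/L.

0.5699 g/L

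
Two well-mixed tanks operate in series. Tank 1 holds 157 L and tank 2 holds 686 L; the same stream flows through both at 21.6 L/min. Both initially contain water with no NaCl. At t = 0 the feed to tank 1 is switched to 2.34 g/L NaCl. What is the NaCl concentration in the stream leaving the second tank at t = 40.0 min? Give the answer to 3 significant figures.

Each tank obeys Vᵢ dCᵢ/dt = Q(Cᵢ₋₁ − Cᵢ), so τᵢ = Vᵢ/Q.
τ₁ = 157/21.6 = 7.2685 min; τ₂ = 686/21.6 = 31.759 min.
Tank 1: C₁ = C_in(1 − e^(−t/τ₁)). Tank 2 (τ₁ ≠ τ₂): C₂ = C_in[1 − (τ₁ e^(−t/τ₁) − τ₂ e^(−t/τ₂))/(τ₁ − τ₂)].
At t = 40.0: e^(−t/τ₁) = 0.0040738, e^(−t/τ₂) = 0.28380.
C₂ = 2.34·[1 − (7.2685·0.0040738 − 31.759·0.28380)/(-24.491)] = 2.34·0.63318 = 1.4816 g/L.

1.48 g/L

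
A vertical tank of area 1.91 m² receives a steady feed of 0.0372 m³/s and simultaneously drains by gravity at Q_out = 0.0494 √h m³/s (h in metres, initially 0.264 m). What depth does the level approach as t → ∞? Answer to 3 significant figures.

0.567 m

Mass balance (ρ constant): A dh/dt = Q_in − 0.0494 √h. At steady state dh/dt = 0:
Q_in = 0.0494 √h_ss ⇒ √h_ss = 0.0372/0.0494 = 0.75304.
h_ss = 0.75304² = 0.56706 m. (Since h₀ = 0.264 m < h_ss, the level will rise toward this value.)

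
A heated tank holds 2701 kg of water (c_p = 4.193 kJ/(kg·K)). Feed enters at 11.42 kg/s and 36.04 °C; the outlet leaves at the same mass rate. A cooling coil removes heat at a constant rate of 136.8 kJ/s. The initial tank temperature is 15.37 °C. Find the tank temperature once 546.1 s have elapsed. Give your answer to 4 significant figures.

31.41 °C

M c_p dT/dt = ṁ c_p (T_in − T) − Q̇.
τ = M/ṁ = 236.515 s; T_ss = T_in − Q̇/(ṁ c_p) = 36.04 − 136.8/(11.42·4.193) = 33.1831 °C.
Integrating: T(t) = T_ss + (T₀ − T_ss) e^(−t/τ).
T(546.1) = 33.1831 + (-17.8131)·e^(−546.1/236.515) = 33.1831 + (-17.8131)·0.0993660 = 31.4131 °C.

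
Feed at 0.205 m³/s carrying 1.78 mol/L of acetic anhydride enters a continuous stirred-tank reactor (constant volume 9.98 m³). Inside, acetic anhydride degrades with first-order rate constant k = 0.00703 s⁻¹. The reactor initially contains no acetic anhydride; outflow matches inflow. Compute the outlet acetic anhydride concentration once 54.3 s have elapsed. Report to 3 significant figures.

Accumulation = in − out − consumed: V dC/dt = Q C_in − Q C − k V C.
dC/dt = (Q/V) C_in − (Q/V + k) C; effective rate a = Q/V + k = 0.020541 + 0.00703 = 0.027571 s⁻¹.
C_ss = Q C_in/(Q + kV) = 1.3261 mol/L; C(t) = C_ss + (C₀ − C_ss) e^(−a t).
C(54.3) = 1.3261 + (-1.3261)·e^(−0.027571·54.3) = 1.3261 + (-1.3261)·0.22378 = 1.0294 mol/L.

1.03 mol/L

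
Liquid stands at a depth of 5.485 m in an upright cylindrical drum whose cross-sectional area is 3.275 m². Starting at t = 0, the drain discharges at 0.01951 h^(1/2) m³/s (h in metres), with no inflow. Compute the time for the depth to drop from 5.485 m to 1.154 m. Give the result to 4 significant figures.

Unsteady balance on liquid volume: A dh/dt = −0.01951 √h.
This is separable: 2 d(√h)/dt = −0.01951/A, so √h = √h₀ − (0.01951/(2A)) t.
t = 2A(√h₀ − √h)/0.01951 = 2·3.275·(√5.485 − √1.154)/0.01951
  = 6.55000 × (2.34201 − 1.07424) / 0.01951 = 425.620 s.

425.6 s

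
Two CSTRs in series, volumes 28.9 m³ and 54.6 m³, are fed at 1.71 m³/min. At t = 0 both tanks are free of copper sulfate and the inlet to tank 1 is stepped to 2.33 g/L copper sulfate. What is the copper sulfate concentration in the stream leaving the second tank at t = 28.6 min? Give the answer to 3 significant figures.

0.791 g/L

Each tank obeys Vᵢ dCᵢ/dt = Q(Cᵢ₋₁ − Cᵢ), so τᵢ = Vᵢ/Q.
τ₁ = 28.9/1.71 = 16.901 min; τ₂ = 54.6/1.71 = 31.930 min.
Solving the cascade with C₁(0)=C₂(0)=0 gives C₂(t) = C_in[1 − (τ₁ e^(−t/τ₁) − τ₂ e^(−t/τ₂))/(τ₁ − τ₂)].
At t = 28.6: e^(−t/τ₁) = 0.18410, e^(−t/τ₂) = 0.40832.
C₂ = 2.33·[1 − (16.901·0.18410 − 31.930·0.40832)/(-15.029)] = 2.33·0.33956 = 0.79117 g/L.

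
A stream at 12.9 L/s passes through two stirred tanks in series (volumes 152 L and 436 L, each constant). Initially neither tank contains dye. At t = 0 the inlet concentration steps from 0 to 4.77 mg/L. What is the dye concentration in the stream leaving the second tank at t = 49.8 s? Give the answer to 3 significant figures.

3.13 mg/L

Time constants: τᵢ = Vᵢ/Q for each well-mixed tank.
τ₁ = 152/12.9 = 11.783 s; τ₂ = 436/12.9 = 33.798 s.
Solving the cascade with C₁(0)=C₂(0)=0 gives C₂(t) = C_in[1 − (τ₁ e^(−t/τ₁) − τ₂ e^(−t/τ₂))/(τ₁ − τ₂)].
At t = 49.8: e^(−t/τ₁) = 0.014604, e^(−t/τ₂) = 0.22914.
C₂ = 4.77·[1 − (11.783·0.014604 − 33.798·0.22914)/(-22.016)] = 4.77·0.65604 = 3.1293 mg/L.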